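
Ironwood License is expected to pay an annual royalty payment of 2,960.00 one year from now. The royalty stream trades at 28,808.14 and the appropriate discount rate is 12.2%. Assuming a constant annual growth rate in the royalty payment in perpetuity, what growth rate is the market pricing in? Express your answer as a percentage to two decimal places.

P = D₁/(r−g) ⇒ g = r − D₁/P = 0.122 − 2,960.00/28,808.14 = 0.019251

1.93%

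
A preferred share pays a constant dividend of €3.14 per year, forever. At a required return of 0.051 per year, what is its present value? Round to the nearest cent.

Level perpetuity: PV = C / r = €3.14 / 0.051 = €61.57

€61.57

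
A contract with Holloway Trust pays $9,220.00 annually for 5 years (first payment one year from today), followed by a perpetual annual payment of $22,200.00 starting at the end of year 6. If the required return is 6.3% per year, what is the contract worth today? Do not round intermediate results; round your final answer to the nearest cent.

$298147.83

PV of 5-year annuity: $9,220.00 × [1 − (1+0.063)^−5] / 0.063 = 38523.06870
Perpetuity value at year 5: $22,200.00 / 0.063 = 352380.95238
PV of perpetuity: 352380.95238 / (1+0.063)^5 = 259624.75659
Total PV = 38523.06870 + 259624.75659 = 298147.82530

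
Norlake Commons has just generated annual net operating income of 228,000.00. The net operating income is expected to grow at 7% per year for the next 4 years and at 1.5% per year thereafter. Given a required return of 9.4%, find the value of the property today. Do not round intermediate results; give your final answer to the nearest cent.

D_1 = 243960.00000
D_2 = 261037.20000
D_3 = 279309.80400
D_4 = 298861.49028
Terminal value at year 4: TV = D_4×(1+g_2)/(r−g_2) = 303344.41263/0.079 = 3839802.69157
P_0 = D_1/(1+r)^1 + D_2/(1+r)^2 + D_3/(1+r)^3 + D_4/(1+r)^4 + TV/(1+r)^4
    = 222998.17185 + 218106.07301 + 213321.29627 + 208641.48721 + 2680646.95599 = 3543713.98433

3543713.98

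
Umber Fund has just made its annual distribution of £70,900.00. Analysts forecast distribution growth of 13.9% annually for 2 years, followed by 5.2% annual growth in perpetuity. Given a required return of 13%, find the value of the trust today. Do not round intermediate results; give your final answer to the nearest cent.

£1115032.41

D_1 = 80755.10000
D_2 = 91980.05890
Terminal value at year 2: TV = D_2×(1+g_2)/(r−g_2) = 96763.02196/0.078 = 1240551.56363
P_0 = D_1/(1+r)^1 + D_2/(1+r)^2 + TV/(1+r)^2
    = 71464.69027 + 72033.87806 + 971533.84261 = 1115032.41094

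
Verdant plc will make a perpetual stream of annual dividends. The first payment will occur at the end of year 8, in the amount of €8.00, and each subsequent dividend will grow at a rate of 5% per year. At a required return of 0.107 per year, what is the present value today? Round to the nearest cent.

Value at end of year 7: C₁ / (r − g) = €8.00 / (0.107 − 0.05) = €140.3509
Discount to today: PV = €140.3509 / (1 + 0.107)^7 = €140.3509 / 2.037198 = €68.89

€68.89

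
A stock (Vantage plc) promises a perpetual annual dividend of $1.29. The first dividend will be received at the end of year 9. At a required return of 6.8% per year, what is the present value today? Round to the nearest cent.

Value at end of year 8: C / r = $1.29 / 0.068 = $18.9706
Discount to today: PV = $18.9706 / (1 + 0.068)^8 = $18.9706 / 1.692661 = $11.21

$11.21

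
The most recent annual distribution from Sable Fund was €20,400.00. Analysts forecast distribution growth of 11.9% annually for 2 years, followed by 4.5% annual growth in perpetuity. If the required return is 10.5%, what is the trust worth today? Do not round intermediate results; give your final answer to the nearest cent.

€405938.77

D_1 = 22827.60000
D_2 = 25544.08440
Terminal value at year 2: TV = D_2×(1+g_2)/(r−g_2) = 26693.56820/0.06 = 444892.80330
P_0 = D_1/(1+r)^1 + D_2/(1+r)^2 + TV/(1+r)^2
    = 20658.46154 + 20920.19770 + 364360.10999 = 405938.76923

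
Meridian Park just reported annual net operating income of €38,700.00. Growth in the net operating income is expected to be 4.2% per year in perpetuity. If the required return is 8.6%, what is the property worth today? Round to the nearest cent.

D₁ = D₀ × (1 + g) = €38,700.00 × 1.042 = €40,325.4000
Growing perpetuity: P = D₁ / (r − g) = €40,325.4000 / (0.086 − 0.042) = €916,486.36

€916486.36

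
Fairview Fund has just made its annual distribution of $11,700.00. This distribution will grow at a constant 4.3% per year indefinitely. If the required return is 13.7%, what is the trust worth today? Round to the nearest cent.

$129820.21

D₁ = D₀ × (1 + g) = $11,700.00 × 1.043 = $12,203.1000
Growing perpetuity: P = D₁ / (r − g) = $12,203.1000 / (0.137 − 0.043) = $129,820.21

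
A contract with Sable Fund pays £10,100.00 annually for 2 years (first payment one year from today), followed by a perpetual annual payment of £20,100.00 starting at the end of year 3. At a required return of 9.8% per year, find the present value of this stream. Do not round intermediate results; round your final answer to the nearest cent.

£187699.98

PV of 2-year annuity: £10,100.00 × [1 − (1+0.098)^−2] / 0.098 = 17576.08634
Perpetuity value at year 2: £20,100.00 / 0.098 = 205102.04082
PV of perpetuity: 205102.04082 / (1+0.098)^2 = 170123.88879
Total PV = 17576.08634 + 170123.88879 = 187699.97513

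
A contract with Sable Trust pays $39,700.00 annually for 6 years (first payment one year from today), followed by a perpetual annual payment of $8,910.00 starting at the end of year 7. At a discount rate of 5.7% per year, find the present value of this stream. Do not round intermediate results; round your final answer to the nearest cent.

$309157.86

PV of 6-year annuity: $39,700.00 × [1 − (1+0.057)^−6] / 0.057 = 197071.46159
Perpetuity value at year 6: $8,910.00 / 0.057 = 156315.78947
PV of perpetuity: 156315.78947 / (1+0.057)^6 = 112086.40099
Total PV = 197071.46159 + 112086.40099 = 309157.86258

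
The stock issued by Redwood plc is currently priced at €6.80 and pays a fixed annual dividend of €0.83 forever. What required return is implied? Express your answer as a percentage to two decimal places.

12.21%

P = C/r ⇒ r = C/P = €0.83/€6.80 = 0.122059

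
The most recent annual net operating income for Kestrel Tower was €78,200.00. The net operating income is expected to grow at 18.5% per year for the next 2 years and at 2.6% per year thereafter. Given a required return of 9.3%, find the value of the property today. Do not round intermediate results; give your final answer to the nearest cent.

€1584289.22

D_1 = 92667.00000
D_2 = 109810.39500
Terminal value at year 2: TV = D_2×(1+g_2)/(r−g_2) = 112665.46527/0.067 = 1681574.10851
P_0 = D_1/(1+r)^1 + D_2/(1+r)^2 + TV/(1+r)^2
    = 84782.25069 + 91918.54260 + 1407588.42849 = 1584289.22178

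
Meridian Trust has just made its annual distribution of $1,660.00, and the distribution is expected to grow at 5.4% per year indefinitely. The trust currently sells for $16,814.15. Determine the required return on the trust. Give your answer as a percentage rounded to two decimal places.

15.81%

D₁ = $1,660.00 × 1.054 = $1,749.6400
P = D₁/(r − g) ⇒ r = D₁/P + g = $1,749.6400/$16,814.15 + 0.054 = 0.104058 + 0.054 = 0.158058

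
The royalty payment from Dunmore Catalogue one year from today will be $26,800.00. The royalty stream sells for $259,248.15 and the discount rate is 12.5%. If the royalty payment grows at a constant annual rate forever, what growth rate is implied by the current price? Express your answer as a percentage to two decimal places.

P = D₁/(r−g) ⇒ g = r − D₁/P = 0.125 − $26,800.00/$259,248.15 = 0.021624

2.16%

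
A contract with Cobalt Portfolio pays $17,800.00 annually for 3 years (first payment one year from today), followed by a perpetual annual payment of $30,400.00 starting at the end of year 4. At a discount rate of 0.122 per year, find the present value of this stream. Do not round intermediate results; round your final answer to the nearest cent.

PV of 3-year annuity: $17,800.00 × [1 − (1+0.122)^−3] / 0.122 = 42606.09209
Perpetuity value at year 3: $30,400.00 / 0.122 = 249180.32787
PV of perpetuity: 249180.32787 / (1+0.122)^3 = 176414.86723
Total PV = 42606.09209 + 176414.86723 = 219020.95931

$219020.96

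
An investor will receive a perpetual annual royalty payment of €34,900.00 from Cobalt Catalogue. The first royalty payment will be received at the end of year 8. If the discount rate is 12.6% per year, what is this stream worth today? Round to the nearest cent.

Value at end of year 7: C / r = €34,900.00 / 0.126 = €276,984.1270
Discount to today: PV = €276,984.1270 / (1 + 0.126)^7 = €276,984.1270 / 2.294926 = €120,694.13

€120694.13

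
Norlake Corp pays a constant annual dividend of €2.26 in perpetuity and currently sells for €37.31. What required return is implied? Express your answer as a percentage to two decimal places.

P = C/r ⇒ r = C/P = €2.26/€37.31 = 0.060574

6.06%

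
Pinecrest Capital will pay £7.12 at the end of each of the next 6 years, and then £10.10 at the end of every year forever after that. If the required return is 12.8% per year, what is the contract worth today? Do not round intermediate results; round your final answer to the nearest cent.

£66.93

PV of 6-year annuity: £7.12 × [1 − (1+0.128)^−6] / 0.128 = 28.62179
Perpetuity value at year 6: £10.10 / 0.128 = 78.90625
PV of perpetuity: 78.90625 / (1+0.128)^6 = 38.30512
Total PV = 28.62179 + 38.30512 = 66.92691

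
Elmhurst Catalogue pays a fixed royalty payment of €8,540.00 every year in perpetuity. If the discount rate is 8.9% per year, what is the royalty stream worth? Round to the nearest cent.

€95955.06

Level perpetuity: PV = C / r = €8,540.00 / 0.089 = €95,955.06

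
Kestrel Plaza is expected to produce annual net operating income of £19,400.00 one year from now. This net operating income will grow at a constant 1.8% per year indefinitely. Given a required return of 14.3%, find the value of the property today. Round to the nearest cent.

Growing perpetuity: P = D₁ / (r − g) = £19,400.0000 / (0.143 − 0.018) = £155,200.00

£155200.00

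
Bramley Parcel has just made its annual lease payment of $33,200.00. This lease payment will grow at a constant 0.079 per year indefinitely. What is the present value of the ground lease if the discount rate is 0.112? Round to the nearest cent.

D₁ = D₀ × (1 + g) = $33,200.00 × 1.079 = $35,822.8000
Growing perpetuity: P = D₁ / (r − g) = $35,822.8000 / (0.112 − 0.079) = $1,085,539.39

$1085539.39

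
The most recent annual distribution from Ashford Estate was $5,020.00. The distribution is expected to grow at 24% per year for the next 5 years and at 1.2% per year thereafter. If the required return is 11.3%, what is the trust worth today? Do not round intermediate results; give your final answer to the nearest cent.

$121453.19

D_1 = 6224.80000
D_2 = 7718.75200
D_3 = 9571.25248
D_4 = 11868.35308
D_5 = 14716.75781
Terminal value at year 5: TV = D_5×(1+g_2)/(r−g_2) = 14893.35891/0.101 = 147458.99908
P_0 = D_1/(1+r)^1 + D_2/(1+r)^2 + D_3/(1+r)^3 + D_4/(1+r)^4 + D_5/(1+r)^5 + TV/(1+r)^5
    = 5592.81222 + 6230.98576 + 6941.97875 + 7734.10031 + 8616.60771 + 86336.70301 = 121453.18776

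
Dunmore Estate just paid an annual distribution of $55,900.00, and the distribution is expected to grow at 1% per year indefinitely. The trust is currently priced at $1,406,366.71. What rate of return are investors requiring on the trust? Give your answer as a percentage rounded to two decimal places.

5.01%

D₁ = $55,900.00 × 1.01 = $56,459.0000
P = D₁/(r − g) ⇒ r = D₁/P + g = $56,459.0000/$1,406,366.71 + 0.01 = 0.040145 + 0.01 = 0.050145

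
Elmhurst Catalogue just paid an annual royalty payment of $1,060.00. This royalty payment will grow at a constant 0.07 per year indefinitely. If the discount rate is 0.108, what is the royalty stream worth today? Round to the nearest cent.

$29847.37

D₁ = D₀ × (1 + g) = $1,060.00 × 1.07 = $1,134.2000
Growing perpetuity: P = D₁ / (r − g) = $1,134.2000 / (0.108 − 0.07) = $29,847.37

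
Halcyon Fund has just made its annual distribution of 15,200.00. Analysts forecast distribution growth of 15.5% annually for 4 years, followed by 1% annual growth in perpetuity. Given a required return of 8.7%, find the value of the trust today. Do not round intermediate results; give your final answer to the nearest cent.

D_1 = 17556.00000
D_2 = 20277.18000
D_3 = 23420.14290
D_4 = 27050.26505
Terminal value at year 4: TV = D_4×(1+g_2)/(r−g_2) = 27320.76770/0.077 = 354815.16494
P_0 = D_1/(1+r)^1 + D_2/(1+r)^2 + D_3/(1+r)^3 + D_4/(1+r)^4 + TV/(1+r)^4
    = 16150.87397 + 17161.23223 + 18234.79597 + 19375.51918 + 254146.42039 = 325068.84173

325068.84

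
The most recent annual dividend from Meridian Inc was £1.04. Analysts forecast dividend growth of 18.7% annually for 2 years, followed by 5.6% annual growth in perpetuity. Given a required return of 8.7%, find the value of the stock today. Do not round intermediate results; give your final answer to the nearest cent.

£44.62

D_1 = 1.23448
D_2 = 1.46533
Terminal value at year 2: TV = D_2×(1+g_2)/(r−g_2) = 1.54739/0.031 = 49.91568
P_0 = D_1/(1+r)^1 + D_2/(1+r)^2 + TV/(1+r)^2
    = 1.13568 + 1.24015 + 42.24525 = 44.62108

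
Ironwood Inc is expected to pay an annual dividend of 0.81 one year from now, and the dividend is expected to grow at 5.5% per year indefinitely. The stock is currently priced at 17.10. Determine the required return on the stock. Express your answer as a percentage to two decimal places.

P = D₁/(r − g) ⇒ r = D₁/P + g = 0.8100/17.10 + 0.055 = 0.047368 + 0.055 = 0.102368

10.24%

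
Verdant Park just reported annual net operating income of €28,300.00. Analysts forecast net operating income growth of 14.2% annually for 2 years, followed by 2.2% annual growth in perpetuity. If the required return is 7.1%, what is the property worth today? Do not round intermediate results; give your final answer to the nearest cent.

D_1 = 32318.60000
D_2 = 36907.84120
Terminal value at year 2: TV = D_2×(1+g_2)/(r−g_2) = 37719.81371/0.049 = 769792.11646
P_0 = D_1/(1+r)^1 + D_2/(1+r)^2 + TV/(1+r)^2
    = 30176.09711 + 32176.56666 + 671111.24751 = 733463.91128

€733463.91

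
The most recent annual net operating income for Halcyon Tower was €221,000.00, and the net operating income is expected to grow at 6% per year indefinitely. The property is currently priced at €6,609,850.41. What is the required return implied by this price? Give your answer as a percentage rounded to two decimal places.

9.54%

D₁ = €221,000.00 × 1.06 = €234,260.0000
P = D₁/(r − g) ⇒ r = D₁/P + g = €234,260.0000/€6,609,850.41 + 0.06 = 0.035441 + 0.06 = 0.095441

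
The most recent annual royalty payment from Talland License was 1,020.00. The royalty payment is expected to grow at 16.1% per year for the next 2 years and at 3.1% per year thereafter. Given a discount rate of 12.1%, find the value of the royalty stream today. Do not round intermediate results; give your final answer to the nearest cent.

D_1 = 1184.22000
D_2 = 1374.87942
Terminal value at year 2: TV = D_2×(1+g_2)/(r−g_2) = 1417.50068/0.09 = 15750.00758
P_0 = D_1/(1+r)^1 + D_2/(1+r)^2 + TV/(1+r)^2
    = 1056.39607 + 1094.09085 + 12533.41852 = 14683.90544

14683.91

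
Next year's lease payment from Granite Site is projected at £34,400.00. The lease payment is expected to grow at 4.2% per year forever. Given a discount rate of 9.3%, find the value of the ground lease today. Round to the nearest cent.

£674509.80

Growing perpetuity: P = D₁ / (r − g) = £34,400.0000 / (0.093 − 0.042) = £674,509.80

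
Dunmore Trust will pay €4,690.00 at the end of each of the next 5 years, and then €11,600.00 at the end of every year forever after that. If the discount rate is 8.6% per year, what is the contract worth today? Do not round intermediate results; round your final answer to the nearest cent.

PV of 5-year annuity: €4,690.00 × [1 − (1+0.086)^−5] / 0.086 = 18433.38221
Perpetuity value at year 5: €11,600.00 / 0.086 = 134883.72093
PV of perpetuity: 134883.72093 / (1+0.086)^5 = 89291.56025
Total PV = 18433.38221 + 89291.56025 = 107724.94245

€107724.94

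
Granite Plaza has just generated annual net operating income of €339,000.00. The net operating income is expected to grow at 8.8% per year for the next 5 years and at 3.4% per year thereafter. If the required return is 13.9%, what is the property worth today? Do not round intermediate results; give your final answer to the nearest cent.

D_1 = 368832.00000
D_2 = 401289.21600
D_3 = 436602.66701
D_4 = 475023.70170
D_5 = 516825.78745
Terminal value at year 5: TV = D_5×(1+g_2)/(r−g_2) = 534397.86423/0.105 = 5089503.46884
P_0 = D_1/(1+r)^1 + D_2/(1+r)^2 + D_3/(1+r)^3 + D_4/(1+r)^4 + D_5/(1+r)^5 + TV/(1+r)^5
    = 323820.89552 + 309321.45244 + 295471.23815 + 282241.18271 + 269603.51781 + 2654952.73733 = 4135411.02397

€4135411.02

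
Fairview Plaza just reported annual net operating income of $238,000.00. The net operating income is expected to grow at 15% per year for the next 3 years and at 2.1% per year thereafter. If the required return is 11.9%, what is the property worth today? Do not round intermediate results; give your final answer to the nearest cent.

$3445706.16

D_1 = 273700.00000
D_2 = 314755.00000
D_3 = 361968.25000
Terminal value at year 3: TV = D_3×(1+g_2)/(r−g_2) = 369569.58325/0.098 = 3771118.19643
P_0 = D_1/(1+r)^1 + D_2/(1+r)^2 + D_3/(1+r)^3 + TV/(1+r)^3
    = 244593.38695 + 251369.43253 + 258333.19696 + 2691410.14389 = 3445706.16033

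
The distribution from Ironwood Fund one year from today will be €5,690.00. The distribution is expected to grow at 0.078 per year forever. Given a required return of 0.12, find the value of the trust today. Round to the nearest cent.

Growing perpetuity: P = D₁ / (r − g) = €5,690.0000 / (0.12 − 0.078) = €135,476.19

€135476.19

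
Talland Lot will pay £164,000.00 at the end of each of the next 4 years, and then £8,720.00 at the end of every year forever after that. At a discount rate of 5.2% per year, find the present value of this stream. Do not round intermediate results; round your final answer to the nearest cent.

PV of 4-year annuity: £164,000.00 × [1 − (1+0.052)^−4] / 0.052 = 578844.30534
Perpetuity value at year 4: £8,720.00 / 0.052 = 167692.30769
PV of perpetuity: 167692.30769 / (1+0.052)^4 = 136914.73243
Total PV = 578844.30534 + 136914.73243 = 715759.03778

£715759.04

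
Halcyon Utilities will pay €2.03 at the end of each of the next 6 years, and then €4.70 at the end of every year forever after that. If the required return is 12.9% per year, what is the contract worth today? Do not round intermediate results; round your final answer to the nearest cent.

€25.73

PV of 6-year annuity: €2.03 × [1 − (1+0.129)^−6] / 0.129 = 8.13768
Perpetuity value at year 6: €4.70 / 0.129 = 36.43411
PV of perpetuity: 36.43411 / (1+0.129)^6 = 17.59319
Total PV = 8.13768 + 17.59319 = 25.73086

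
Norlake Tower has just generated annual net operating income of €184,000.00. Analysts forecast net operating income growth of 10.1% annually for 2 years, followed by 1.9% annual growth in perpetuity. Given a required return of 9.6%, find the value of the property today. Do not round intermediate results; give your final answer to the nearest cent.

D_1 = 202584.00000
D_2 = 223044.98400
Terminal value at year 2: TV = D_2×(1+g_2)/(r−g_2) = 227282.83870/0.077 = 2951725.17787
P_0 = D_1/(1+r)^1 + D_2/(1+r)^2 + TV/(1+r)^2
    = 184839.41606 + 185682.66157 + 2457280.93688 = 2827803.01450

€2827803.01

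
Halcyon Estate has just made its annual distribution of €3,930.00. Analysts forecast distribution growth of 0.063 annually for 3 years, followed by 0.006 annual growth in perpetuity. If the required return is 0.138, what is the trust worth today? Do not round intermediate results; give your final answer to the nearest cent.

D_1 = 4177.59000
D_2 = 4440.77817
D_3 = 4720.54719
Terminal value at year 3: TV = D_3×(1+g_2)/(r−g_2) = 4748.87048/0.132 = 35976.29150
P_0 = D_1/(1+r)^1 + D_2/(1+r)^2 + D_3/(1+r)^3 + TV/(1+r)^3
    = 3670.99297 + 3429.05582 + 3203.06357 + 24411.22689 = 34714.33925

€34714.34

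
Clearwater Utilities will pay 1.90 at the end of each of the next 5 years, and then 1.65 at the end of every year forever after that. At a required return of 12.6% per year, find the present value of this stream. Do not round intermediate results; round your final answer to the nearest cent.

PV of 5-year annuity: 1.90 × [1 − (1+0.126)^−5] / 0.126 = 6.74848
Perpetuity value at year 5: 1.65 / 0.126 = 13.09524
PV of perpetuity: 13.09524 / (1+0.126)^5 = 7.23472
Total PV = 6.74848 + 7.23472 = 13.98320

13.98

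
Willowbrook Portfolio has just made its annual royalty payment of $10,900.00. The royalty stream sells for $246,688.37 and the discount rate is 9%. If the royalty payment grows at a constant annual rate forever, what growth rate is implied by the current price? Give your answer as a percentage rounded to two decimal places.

4.39%

P = D₀(1+g)/(r−g) ⇒ P(r−g) = D₀(1+g) ⇒ g(P+D₀) = P·r − D₀
g = (P·r − D₀)/(P + D₀) = ($246,688.37×0.09 − $10,900.00) / ($246,688.37 + $10,900.00) = 0.043876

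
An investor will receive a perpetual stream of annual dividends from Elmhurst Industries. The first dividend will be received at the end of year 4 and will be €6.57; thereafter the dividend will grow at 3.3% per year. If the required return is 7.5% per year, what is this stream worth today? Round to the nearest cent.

€125.92

Value at end of year 3: C₁ / (r − g) = €6.57 / (0.075 − 0.033) = €156.4286
Discount to today: PV = €156.4286 / (1 + 0.075)^3 = €156.4286 / 1.242297 = €125.92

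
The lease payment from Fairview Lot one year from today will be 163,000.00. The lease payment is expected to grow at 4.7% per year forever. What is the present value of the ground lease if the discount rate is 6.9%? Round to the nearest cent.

7409090.91

Growing perpetuity: P = D₁ / (r − g) = 163,000.0000 / (0.069 − 0.047) = 7,409,090.91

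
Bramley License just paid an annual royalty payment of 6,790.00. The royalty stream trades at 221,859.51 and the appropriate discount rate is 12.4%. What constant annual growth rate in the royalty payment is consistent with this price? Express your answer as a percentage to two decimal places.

P = D₀(1+g)/(r−g) ⇒ P(r−g) = D₀(1+g) ⇒ g(P+D₀) = P·r − D₀
g = (P·r − D₀)/(P + D₀) = (221,859.51×0.124 − 6,790.00) / (221,859.51 + 6,790.00) = 0.090622

9.06%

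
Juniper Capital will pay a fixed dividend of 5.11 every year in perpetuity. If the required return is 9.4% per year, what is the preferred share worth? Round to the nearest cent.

54.36

Level perpetuity: PV = C / r = 5.11 / 0.094 = 54.36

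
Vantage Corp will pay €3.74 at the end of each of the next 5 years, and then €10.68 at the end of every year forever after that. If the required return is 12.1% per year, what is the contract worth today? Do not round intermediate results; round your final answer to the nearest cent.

€63.31

PV of 5-year annuity: €3.74 × [1 − (1+0.121)^−5] / 0.121 = 13.44853
Perpetuity value at year 5: €10.68 / 0.121 = 88.26446
PV of perpetuity: 88.26446 / (1+0.121)^5 = 49.86064
Total PV = 13.44853 + 49.86064 = 63.30917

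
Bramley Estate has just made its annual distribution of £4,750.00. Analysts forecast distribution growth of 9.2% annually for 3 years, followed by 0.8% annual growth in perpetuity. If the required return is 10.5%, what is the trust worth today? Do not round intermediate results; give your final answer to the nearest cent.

D_1 = 5187.00000
D_2 = 5664.20400
D_3 = 6185.31077
Terminal value at year 3: TV = D_3×(1+g_2)/(r−g_2) = 6234.79325/0.097 = 64276.21911
P_0 = D_1/(1+r)^1 + D_2/(1+r)^2 + D_3/(1+r)^3 + TV/(1+r)^3
    = 4694.11765 + 4638.89273 + 4584.31752 + 47639.09345 = 61556.42136

£61556.42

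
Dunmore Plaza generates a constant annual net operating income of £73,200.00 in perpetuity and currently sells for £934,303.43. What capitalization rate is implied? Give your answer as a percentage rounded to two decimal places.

P = C/r ⇒ r = C/P = £73,200.00/£934,303.43 = 0.078347

7.83%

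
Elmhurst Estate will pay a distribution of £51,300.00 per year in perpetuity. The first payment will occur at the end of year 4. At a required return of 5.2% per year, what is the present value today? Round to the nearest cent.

£847357.74

Value at end of year 3: C / r = £51,300.00 / 0.052 = £986,538.4615
Discount to today: PV = £986,538.4615 / (1 + 0.052)^3 = £986,538.4615 / 1.164253 = £847,357.74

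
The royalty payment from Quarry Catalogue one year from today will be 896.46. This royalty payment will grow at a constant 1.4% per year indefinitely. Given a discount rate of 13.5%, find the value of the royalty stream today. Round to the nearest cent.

Growing perpetuity: P = D₁ / (r − g) = 896.4600 / (0.135 − 0.014) = 7,408.76

7408.76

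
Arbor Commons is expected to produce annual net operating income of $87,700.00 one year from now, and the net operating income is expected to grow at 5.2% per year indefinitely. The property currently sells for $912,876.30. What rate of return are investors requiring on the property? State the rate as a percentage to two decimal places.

P = D₁/(r − g) ⇒ r = D₁/P + g = $87,700.0000/$912,876.30 + 0.052 = 0.096070 + 0.052 = 0.148070

14.81%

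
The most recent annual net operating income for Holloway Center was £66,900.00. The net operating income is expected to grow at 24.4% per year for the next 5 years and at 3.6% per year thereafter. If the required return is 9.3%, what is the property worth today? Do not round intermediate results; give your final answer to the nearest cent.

£2823734.75

D_1 = 83223.60000
D_2 = 103530.15840
D_3 = 128791.51705
D_4 = 160216.64721
D_5 = 199309.50913
Terminal value at year 5: TV = D_5×(1+g_2)/(r−g_2) = 206484.65146/0.057 = 3622537.74487
P_0 = D_1/(1+r)^1 + D_2/(1+r)^2 + D_3/(1+r)^3 + D_4/(1+r)^4 + D_5/(1+r)^5 + TV/(1+r)^5
    = 76142.36048 + 86661.57039 + 98634.02887 + 112260.50496 + 127769.50427 + 2322266.77940 = 2823734.74836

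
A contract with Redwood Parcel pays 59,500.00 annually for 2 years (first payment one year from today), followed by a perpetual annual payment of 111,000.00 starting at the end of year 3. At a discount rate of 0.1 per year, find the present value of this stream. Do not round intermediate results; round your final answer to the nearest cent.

1020619.83

PV of 2-year annuity: 59,500.00 × [1 − (1+0.1)^−2] / 0.1 = 103264.46281
Perpetuity value at year 2: 111,000.00 / 0.1 = 1110000.00000
PV of perpetuity: 1110000.00000 / (1+0.1)^2 = 917355.37190
Total PV = 103264.46281 + 917355.37190 = 1020619.83471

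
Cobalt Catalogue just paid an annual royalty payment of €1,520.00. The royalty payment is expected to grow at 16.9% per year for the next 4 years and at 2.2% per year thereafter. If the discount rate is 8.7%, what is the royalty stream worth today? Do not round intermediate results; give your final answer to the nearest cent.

D_1 = 1776.88000
D_2 = 2077.17272
D_3 = 2428.21491
D_4 = 2838.58323
Terminal value at year 4: TV = D_4×(1+g_2)/(r−g_2) = 2901.03206/0.065 = 44631.26247
P_0 = D_1/(1+r)^1 + D_2/(1+r)^2 + D_3/(1+r)^3 + D_4/(1+r)^4 + TV/(1+r)^4
    = 1634.66421 + 1757.97835 + 1890.59493 + 2033.21571 + 31968.40698 = 39284.86018

€39284.86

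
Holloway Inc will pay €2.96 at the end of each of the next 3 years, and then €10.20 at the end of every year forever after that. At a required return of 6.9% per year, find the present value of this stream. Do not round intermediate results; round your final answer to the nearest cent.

PV of 3-year annuity: €2.96 × [1 − (1+0.069)^−3] / 0.069 = 7.78219
Perpetuity value at year 3: €10.20 / 0.069 = 147.82609
PV of perpetuity: 147.82609 / (1+0.069)^3 = 121.00908
Total PV = 7.78219 + 121.00908 = 128.79127

€128.79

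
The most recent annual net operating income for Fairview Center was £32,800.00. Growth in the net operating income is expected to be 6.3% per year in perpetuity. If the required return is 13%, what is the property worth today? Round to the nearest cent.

£520394.03

D₁ = D₀ × (1 + g) = £32,800.00 × 1.063 = £34,866.4000
Growing perpetuity: P = D₁ / (r − g) = £34,866.4000 / (0.13 − 0.063) = £520,394.03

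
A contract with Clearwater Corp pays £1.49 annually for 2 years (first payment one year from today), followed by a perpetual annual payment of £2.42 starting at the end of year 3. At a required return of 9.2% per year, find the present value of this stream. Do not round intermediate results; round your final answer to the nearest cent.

PV of 2-year annuity: £1.49 × [1 − (1+0.092)^−2] / 0.092 = 2.61398
Perpetuity value at year 2: £2.42 / 0.092 = 26.30435
PV of perpetuity: 26.30435 / (1+0.092)^2 = 22.05882
Total PV = 2.61398 + 22.05882 = 24.67280

£24.67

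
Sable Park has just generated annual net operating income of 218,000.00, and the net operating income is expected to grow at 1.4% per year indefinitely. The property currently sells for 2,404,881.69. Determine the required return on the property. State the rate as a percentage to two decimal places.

D₁ = 218,000.00 × 1.014 = 221,052.0000
P = D₁/(r − g) ⇒ r = D₁/P + g = 221,052.0000/2,404,881.69 + 0.014 = 0.091918 + 0.014 = 0.105918

10.59%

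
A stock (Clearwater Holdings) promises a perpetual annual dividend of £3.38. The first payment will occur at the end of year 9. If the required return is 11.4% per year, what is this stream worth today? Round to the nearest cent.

£12.50

Value at end of year 8: C / r = £3.38 / 0.114 = £29.6491
Discount to today: PV = £29.6491 / (1 + 0.114)^8 = £29.6491 / 2.371819 = £12.50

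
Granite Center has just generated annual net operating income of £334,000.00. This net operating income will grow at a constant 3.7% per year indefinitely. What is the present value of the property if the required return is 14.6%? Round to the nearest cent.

£3177596.33

D₁ = D₀ × (1 + g) = £334,000.00 × 1.037 = £346,358.0000
Growing perpetuity: P = D₁ / (r − g) = £346,358.0000 / (0.146 − 0.037) = £3,177,596.33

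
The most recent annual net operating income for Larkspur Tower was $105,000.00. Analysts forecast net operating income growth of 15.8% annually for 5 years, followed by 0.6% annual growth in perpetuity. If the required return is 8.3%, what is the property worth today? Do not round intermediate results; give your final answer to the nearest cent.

D_1 = 121590.00000
D_2 = 140801.22000
D_3 = 163047.81276
D_4 = 188809.36718
D_5 = 218641.24719
Terminal value at year 5: TV = D_5×(1+g_2)/(r−g_2) = 219953.09467/0.077 = 2856533.69705
P_0 = D_1/(1+r)^1 + D_2/(1+r)^2 + D_3/(1+r)^3 + D_4/(1+r)^4 + D_5/(1+r)^5 + TV/(1+r)^5
    = 112271.46814 + 120046.50056 + 128359.97013 + 137249.16474 + 146753.95454 + 1917330.88661 = 2562011.94473

$2562011.94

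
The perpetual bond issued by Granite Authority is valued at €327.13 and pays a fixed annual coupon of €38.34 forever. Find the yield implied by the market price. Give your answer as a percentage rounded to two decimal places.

P = C/r ⇒ r = C/P = €38.34/€327.13 = 0.117201

11.72%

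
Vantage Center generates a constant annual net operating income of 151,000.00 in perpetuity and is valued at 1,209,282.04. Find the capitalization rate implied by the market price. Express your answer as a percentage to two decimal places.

P = C/r ⇒ r = C/P = 151,000.00/1,209,282.04 = 0.124867

12.49%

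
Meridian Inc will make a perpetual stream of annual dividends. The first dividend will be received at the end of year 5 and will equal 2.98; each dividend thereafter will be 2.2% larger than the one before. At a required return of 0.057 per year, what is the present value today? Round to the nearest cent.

68.21

Value at end of year 4: C₁ / (r − g) = 2.98 / (0.057 − 0.022) = 85.1429
Discount to today: PV = 85.1429 / (1 + 0.057)^4 = 85.1429 / 1.248245 = 68.21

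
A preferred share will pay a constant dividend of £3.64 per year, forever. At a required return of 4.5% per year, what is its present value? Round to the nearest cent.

Level perpetuity: PV = C / r = £3.64 / 0.045 = £80.89

£80.89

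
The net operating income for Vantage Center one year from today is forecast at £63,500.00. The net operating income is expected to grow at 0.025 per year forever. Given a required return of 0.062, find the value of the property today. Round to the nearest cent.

Growing perpetuity: P = D₁ / (r − g) = £63,500.0000 / (0.062 − 0.025) = £1,716,216.22

£1716216.22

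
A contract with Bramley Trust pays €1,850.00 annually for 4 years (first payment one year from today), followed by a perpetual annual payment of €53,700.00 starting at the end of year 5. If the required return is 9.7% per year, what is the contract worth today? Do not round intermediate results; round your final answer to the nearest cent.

PV of 4-year annuity: €1,850.00 × [1 − (1+0.097)^−4] / 0.097 = 5902.53767
Perpetuity value at year 4: €53,700.00 / 0.097 = 553608.24742
PV of perpetuity: 553608.24742 / (1+0.097)^4 = 382275.12689
Total PV = 5902.53767 + 382275.12689 = 388177.66456

€388177.66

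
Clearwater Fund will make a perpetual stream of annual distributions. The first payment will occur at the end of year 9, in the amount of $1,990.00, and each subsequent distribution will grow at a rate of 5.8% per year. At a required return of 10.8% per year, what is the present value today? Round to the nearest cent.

$17521.25

Value at end of year 8: C₁ / (r − g) = $1,990.00 / (0.108 − 0.058) = $39,800.0000
Discount to today: PV = $39,800.0000 / (1 + 0.108)^8 = $39,800.0000 / 2.271528 = $17,521.25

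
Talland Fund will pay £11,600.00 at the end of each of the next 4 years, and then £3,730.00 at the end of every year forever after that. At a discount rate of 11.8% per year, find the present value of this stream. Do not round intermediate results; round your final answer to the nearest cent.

PV of 4-year annuity: £11,600.00 × [1 − (1+0.118)^−4] / 0.118 = 35382.17932
Perpetuity value at year 4: £3,730.00 / 0.118 = 31610.16949
PV of perpetuity: 31610.16949 / (1+0.118)^4 = 20232.96873
Total PV = 35382.17932 + 20232.96873 = 55615.14804

£55615.15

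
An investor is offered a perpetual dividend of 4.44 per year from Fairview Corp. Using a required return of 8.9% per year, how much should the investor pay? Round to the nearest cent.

Level perpetuity: PV = C / r = 4.44 / 0.089 = 49.89

49.89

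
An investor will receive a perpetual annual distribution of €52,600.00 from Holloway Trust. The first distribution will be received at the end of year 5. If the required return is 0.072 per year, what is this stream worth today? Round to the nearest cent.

Value at end of year 4: C / r = €52,600.00 / 0.072 = €730,555.5556
Discount to today: PV = €730,555.5556 / (1 + 0.072)^4 = €730,555.5556 / 1.320624 = €553,189.73

€553189.73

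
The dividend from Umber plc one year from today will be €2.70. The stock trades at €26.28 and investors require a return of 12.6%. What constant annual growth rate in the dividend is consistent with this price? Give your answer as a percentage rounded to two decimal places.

P = D₁/(r−g) ⇒ g = r − D₁/P = 0.126 − €2.70/€26.28 = 0.023260

2.33%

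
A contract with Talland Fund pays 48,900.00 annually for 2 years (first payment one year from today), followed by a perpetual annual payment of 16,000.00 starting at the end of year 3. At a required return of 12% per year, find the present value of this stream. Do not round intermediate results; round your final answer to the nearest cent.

188936.01

PV of 2-year annuity: 48,900.00 × [1 − (1+0.12)^−2] / 0.12 = 82643.49490
Perpetuity value at year 2: 16,000.00 / 0.12 = 133333.33333
PV of perpetuity: 133333.33333 / (1+0.12)^2 = 106292.51701
Total PV = 82643.49490 + 106292.51701 = 188936.01190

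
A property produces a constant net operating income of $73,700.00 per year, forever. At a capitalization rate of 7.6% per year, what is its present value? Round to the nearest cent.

Level perpetuity: PV = C / r = $73,700.00 / 0.076 = $969,736.84

$969736.84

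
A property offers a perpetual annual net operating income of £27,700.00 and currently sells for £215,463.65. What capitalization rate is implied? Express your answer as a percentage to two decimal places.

P = C/r ⇒ r = C/P = £27,700.00/£215,463.65 = 0.128560

12.86%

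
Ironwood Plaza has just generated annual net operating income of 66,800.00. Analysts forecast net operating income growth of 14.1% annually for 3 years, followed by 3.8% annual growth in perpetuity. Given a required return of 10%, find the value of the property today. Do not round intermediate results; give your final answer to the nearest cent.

D_1 = 76218.80000
D_2 = 86965.65080
D_3 = 99227.80756
Terminal value at year 3: TV = D_3×(1+g_2)/(r−g_2) = 102998.46425/0.062 = 1661265.55242
P_0 = D_1/(1+r)^1 + D_2/(1+r)^2 + D_3/(1+r)^3 + TV/(1+r)^3
    = 69289.81818 + 71872.43868 + 74551.32048 + 1248133.39776 = 1463846.97511

1463846.98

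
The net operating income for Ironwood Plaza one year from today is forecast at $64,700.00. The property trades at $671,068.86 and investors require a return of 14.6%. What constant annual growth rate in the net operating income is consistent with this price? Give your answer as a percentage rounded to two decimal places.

4.96%

P = D₁/(r−g) ⇒ g = r − D₁/P = 0.146 − $64,700.00/$671,068.86 = 0.049587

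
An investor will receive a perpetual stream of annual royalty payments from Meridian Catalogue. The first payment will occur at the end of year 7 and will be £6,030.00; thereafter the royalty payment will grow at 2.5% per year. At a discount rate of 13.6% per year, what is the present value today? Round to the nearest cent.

Value at end of year 6: C₁ / (r − g) = £6,030.00 / (0.136 − 0.025) = £54,324.3243
Discount to today: PV = £54,324.3243 / (1 + 0.136)^6 = £54,324.3243 / 2.149166 = £25,276.93

£25276.93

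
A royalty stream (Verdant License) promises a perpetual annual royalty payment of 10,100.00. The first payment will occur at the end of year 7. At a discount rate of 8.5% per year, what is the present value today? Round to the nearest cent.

Value at end of year 6: C / r = 10,100.00 / 0.085 = 118,823.5294
Discount to today: PV = 118,823.5294 / (1 + 0.085)^6 = 118,823.5294 / 1.631468 = 72,832.30

72832.30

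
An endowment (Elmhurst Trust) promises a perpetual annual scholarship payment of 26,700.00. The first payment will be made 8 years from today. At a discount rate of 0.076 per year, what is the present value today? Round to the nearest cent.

Value at end of year 7: C / r = 26,700.00 / 0.076 = 351,315.7895
Discount to today: PV = 351,315.7895 / (1 + 0.076)^7 = 351,315.7895 / 1.669882 = 210,383.55

210383.55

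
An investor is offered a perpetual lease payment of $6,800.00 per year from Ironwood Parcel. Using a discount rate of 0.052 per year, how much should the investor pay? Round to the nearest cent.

Level perpetuity: PV = C / r = $6,800.00 / 0.052 = $130,769.23

$130769.23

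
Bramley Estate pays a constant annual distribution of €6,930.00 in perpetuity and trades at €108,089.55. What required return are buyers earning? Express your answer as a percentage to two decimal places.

6.41%

P = C/r ⇒ r = C/P = €6,930.00/€108,089.55 = 0.064114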